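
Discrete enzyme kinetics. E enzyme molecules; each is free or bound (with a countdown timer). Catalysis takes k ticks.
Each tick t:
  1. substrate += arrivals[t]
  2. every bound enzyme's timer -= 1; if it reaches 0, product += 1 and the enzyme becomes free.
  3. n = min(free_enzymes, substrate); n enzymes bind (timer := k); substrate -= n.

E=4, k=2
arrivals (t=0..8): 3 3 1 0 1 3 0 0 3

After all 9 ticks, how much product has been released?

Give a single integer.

t=0: arr=3 -> substrate=0 bound=3 product=0
t=1: arr=3 -> substrate=2 bound=4 product=0
t=2: arr=1 -> substrate=0 bound=4 product=3
t=3: arr=0 -> substrate=0 bound=3 product=4
t=4: arr=1 -> substrate=0 bound=1 product=7
t=5: arr=3 -> substrate=0 bound=4 product=7
t=6: arr=0 -> substrate=0 bound=3 product=8
t=7: arr=0 -> substrate=0 bound=0 product=11
t=8: arr=3 -> substrate=0 bound=3 product=11

Answer: 11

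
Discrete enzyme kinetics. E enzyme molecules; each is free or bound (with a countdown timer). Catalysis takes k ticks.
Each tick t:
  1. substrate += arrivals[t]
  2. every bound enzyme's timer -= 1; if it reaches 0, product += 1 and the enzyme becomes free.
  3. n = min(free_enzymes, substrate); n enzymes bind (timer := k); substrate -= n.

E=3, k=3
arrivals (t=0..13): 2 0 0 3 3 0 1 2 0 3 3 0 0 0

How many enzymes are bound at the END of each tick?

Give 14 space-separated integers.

t=0: arr=2 -> substrate=0 bound=2 product=0
t=1: arr=0 -> substrate=0 bound=2 product=0
t=2: arr=0 -> substrate=0 bound=2 product=0
t=3: arr=3 -> substrate=0 bound=3 product=2
t=4: arr=3 -> substrate=3 bound=3 product=2
t=5: arr=0 -> substrate=3 bound=3 product=2
t=6: arr=1 -> substrate=1 bound=3 product=5
t=7: arr=2 -> substrate=3 bound=3 product=5
t=8: arr=0 -> substrate=3 bound=3 product=5
t=9: arr=3 -> substrate=3 bound=3 product=8
t=10: arr=3 -> substrate=6 bound=3 product=8
t=11: arr=0 -> substrate=6 bound=3 product=8
t=12: arr=0 -> substrate=3 bound=3 product=11
t=13: arr=0 -> substrate=3 bound=3 product=11

Answer: 2 2 2 3 3 3 3 3 3 3 3 3 3 3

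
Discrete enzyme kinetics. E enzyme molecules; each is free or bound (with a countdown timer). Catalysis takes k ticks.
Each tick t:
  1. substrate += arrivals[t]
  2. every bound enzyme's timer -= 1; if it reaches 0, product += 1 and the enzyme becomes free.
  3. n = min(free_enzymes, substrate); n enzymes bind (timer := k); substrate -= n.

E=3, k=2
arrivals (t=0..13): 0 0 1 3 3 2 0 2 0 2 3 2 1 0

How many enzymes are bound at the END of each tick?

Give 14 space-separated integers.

Answer: 0 0 1 3 3 3 3 3 3 3 3 3 3 3

Derivation:
t=0: arr=0 -> substrate=0 bound=0 product=0
t=1: arr=0 -> substrate=0 bound=0 product=0
t=2: arr=1 -> substrate=0 bound=1 product=0
t=3: arr=3 -> substrate=1 bound=3 product=0
t=4: arr=3 -> substrate=3 bound=3 product=1
t=5: arr=2 -> substrate=3 bound=3 product=3
t=6: arr=0 -> substrate=2 bound=3 product=4
t=7: arr=2 -> substrate=2 bound=3 product=6
t=8: arr=0 -> substrate=1 bound=3 product=7
t=9: arr=2 -> substrate=1 bound=3 product=9
t=10: arr=3 -> substrate=3 bound=3 product=10
t=11: arr=2 -> substrate=3 bound=3 product=12
t=12: arr=1 -> substrate=3 bound=3 product=13
t=13: arr=0 -> substrate=1 bound=3 product=15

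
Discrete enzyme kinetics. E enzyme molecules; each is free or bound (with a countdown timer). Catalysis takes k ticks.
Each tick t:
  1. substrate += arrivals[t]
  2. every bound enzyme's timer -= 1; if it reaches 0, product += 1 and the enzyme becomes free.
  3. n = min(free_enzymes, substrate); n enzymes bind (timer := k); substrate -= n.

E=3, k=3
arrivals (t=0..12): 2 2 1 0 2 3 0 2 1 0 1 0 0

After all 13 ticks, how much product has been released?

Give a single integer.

t=0: arr=2 -> substrate=0 bound=2 product=0
t=1: arr=2 -> substrate=1 bound=3 product=0
t=2: arr=1 -> substrate=2 bound=3 product=0
t=3: arr=0 -> substrate=0 bound=3 product=2
t=4: arr=2 -> substrate=1 bound=3 product=3
t=5: arr=3 -> substrate=4 bound=3 product=3
t=6: arr=0 -> substrate=2 bound=3 product=5
t=7: arr=2 -> substrate=3 bound=3 product=6
t=8: arr=1 -> substrate=4 bound=3 product=6
t=9: arr=0 -> substrate=2 bound=3 product=8
t=10: arr=1 -> substrate=2 bound=3 product=9
t=11: arr=0 -> substrate=2 bound=3 product=9
t=12: arr=0 -> substrate=0 bound=3 product=11

Answer: 11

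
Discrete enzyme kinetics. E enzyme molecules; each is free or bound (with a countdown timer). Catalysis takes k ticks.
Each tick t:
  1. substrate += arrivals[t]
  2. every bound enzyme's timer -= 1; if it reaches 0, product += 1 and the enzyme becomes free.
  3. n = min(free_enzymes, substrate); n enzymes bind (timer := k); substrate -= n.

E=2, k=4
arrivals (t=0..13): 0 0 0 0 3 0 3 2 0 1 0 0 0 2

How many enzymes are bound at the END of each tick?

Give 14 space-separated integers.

Answer: 0 0 0 0 2 2 2 2 2 2 2 2 2 2

Derivation:
t=0: arr=0 -> substrate=0 bound=0 product=0
t=1: arr=0 -> substrate=0 bound=0 product=0
t=2: arr=0 -> substrate=0 bound=0 product=0
t=3: arr=0 -> substrate=0 bound=0 product=0
t=4: arr=3 -> substrate=1 bound=2 product=0
t=5: arr=0 -> substrate=1 bound=2 product=0
t=6: arr=3 -> substrate=4 bound=2 product=0
t=7: arr=2 -> substrate=6 bound=2 product=0
t=8: arr=0 -> substrate=4 bound=2 product=2
t=9: arr=1 -> substrate=5 bound=2 product=2
t=10: arr=0 -> substrate=5 bound=2 product=2
t=11: arr=0 -> substrate=5 bound=2 product=2
t=12: arr=0 -> substrate=3 bound=2 product=4
t=13: arr=2 -> substrate=5 bound=2 product=4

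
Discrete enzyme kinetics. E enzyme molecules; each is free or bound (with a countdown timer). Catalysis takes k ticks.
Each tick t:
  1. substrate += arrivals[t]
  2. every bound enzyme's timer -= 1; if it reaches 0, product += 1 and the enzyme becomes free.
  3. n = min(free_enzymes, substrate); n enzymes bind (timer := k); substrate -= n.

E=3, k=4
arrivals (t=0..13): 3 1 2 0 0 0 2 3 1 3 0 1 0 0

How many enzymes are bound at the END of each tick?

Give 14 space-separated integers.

Answer: 3 3 3 3 3 3 3 3 3 3 3 3 3 3

Derivation:
t=0: arr=3 -> substrate=0 bound=3 product=0
t=1: arr=1 -> substrate=1 bound=3 product=0
t=2: arr=2 -> substrate=3 bound=3 product=0
t=3: arr=0 -> substrate=3 bound=3 product=0
t=4: arr=0 -> substrate=0 bound=3 product=3
t=5: arr=0 -> substrate=0 bound=3 product=3
t=6: arr=2 -> substrate=2 bound=3 product=3
t=7: arr=3 -> substrate=5 bound=3 product=3
t=8: arr=1 -> substrate=3 bound=3 product=6
t=9: arr=3 -> substrate=6 bound=3 product=6
t=10: arr=0 -> substrate=6 bound=3 product=6
t=11: arr=1 -> substrate=7 bound=3 product=6
t=12: arr=0 -> substrate=4 bound=3 product=9
t=13: arr=0 -> substrate=4 bound=3 product=9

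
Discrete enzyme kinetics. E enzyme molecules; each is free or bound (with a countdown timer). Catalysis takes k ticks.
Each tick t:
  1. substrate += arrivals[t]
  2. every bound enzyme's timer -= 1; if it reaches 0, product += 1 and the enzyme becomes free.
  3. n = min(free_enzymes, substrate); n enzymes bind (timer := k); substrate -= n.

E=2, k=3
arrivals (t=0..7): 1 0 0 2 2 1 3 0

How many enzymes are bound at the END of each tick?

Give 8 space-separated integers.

t=0: arr=1 -> substrate=0 bound=1 product=0
t=1: arr=0 -> substrate=0 bound=1 product=0
t=2: arr=0 -> substrate=0 bound=1 product=0
t=3: arr=2 -> substrate=0 bound=2 product=1
t=4: arr=2 -> substrate=2 bound=2 product=1
t=5: arr=1 -> substrate=3 bound=2 product=1
t=6: arr=3 -> substrate=4 bound=2 product=3
t=7: arr=0 -> substrate=4 bound=2 product=3

Answer: 1 1 1 2 2 2 2 2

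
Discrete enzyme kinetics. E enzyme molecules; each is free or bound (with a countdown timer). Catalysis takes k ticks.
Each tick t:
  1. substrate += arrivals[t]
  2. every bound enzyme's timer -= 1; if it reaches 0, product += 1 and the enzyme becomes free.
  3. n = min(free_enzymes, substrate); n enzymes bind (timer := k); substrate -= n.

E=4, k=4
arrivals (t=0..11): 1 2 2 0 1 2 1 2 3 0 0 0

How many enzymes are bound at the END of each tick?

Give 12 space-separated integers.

Answer: 1 3 4 4 4 4 4 4 4 4 4 4

Derivation:
t=0: arr=1 -> substrate=0 bound=1 product=0
t=1: arr=2 -> substrate=0 bound=3 product=0
t=2: arr=2 -> substrate=1 bound=4 product=0
t=3: arr=0 -> substrate=1 bound=4 product=0
t=4: arr=1 -> substrate=1 bound=4 product=1
t=5: arr=2 -> substrate=1 bound=4 product=3
t=6: arr=1 -> substrate=1 bound=4 product=4
t=7: arr=2 -> substrate=3 bound=4 product=4
t=8: arr=3 -> substrate=5 bound=4 product=5
t=9: arr=0 -> substrate=3 bound=4 product=7
t=10: arr=0 -> substrate=2 bound=4 product=8
t=11: arr=0 -> substrate=2 bound=4 product=8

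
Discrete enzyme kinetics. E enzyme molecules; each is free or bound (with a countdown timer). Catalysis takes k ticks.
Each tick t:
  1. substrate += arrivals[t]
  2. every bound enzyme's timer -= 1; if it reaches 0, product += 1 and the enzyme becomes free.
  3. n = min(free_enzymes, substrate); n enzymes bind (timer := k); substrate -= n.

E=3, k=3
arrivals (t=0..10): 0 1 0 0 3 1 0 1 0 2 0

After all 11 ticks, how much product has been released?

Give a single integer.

Answer: 6

Derivation:
t=0: arr=0 -> substrate=0 bound=0 product=0
t=1: arr=1 -> substrate=0 bound=1 product=0
t=2: arr=0 -> substrate=0 bound=1 product=0
t=3: arr=0 -> substrate=0 bound=1 product=0
t=4: arr=3 -> substrate=0 bound=3 product=1
t=5: arr=1 -> substrate=1 bound=3 product=1
t=6: arr=0 -> substrate=1 bound=3 product=1
t=7: arr=1 -> substrate=0 bound=2 product=4
t=8: arr=0 -> substrate=0 bound=2 product=4
t=9: arr=2 -> substrate=1 bound=3 product=4
t=10: arr=0 -> substrate=0 bound=2 product=6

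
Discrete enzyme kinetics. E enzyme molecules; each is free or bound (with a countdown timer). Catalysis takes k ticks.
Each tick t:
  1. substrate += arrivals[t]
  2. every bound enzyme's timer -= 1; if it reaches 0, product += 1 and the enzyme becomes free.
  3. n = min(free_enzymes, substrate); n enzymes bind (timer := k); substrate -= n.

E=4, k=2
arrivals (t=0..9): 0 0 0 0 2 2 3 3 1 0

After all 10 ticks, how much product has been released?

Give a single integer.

Answer: 8

Derivation:
t=0: arr=0 -> substrate=0 bound=0 product=0
t=1: arr=0 -> substrate=0 bound=0 product=0
t=2: arr=0 -> substrate=0 bound=0 product=0
t=3: arr=0 -> substrate=0 bound=0 product=0
t=4: arr=2 -> substrate=0 bound=2 product=0
t=5: arr=2 -> substrate=0 bound=4 product=0
t=6: arr=3 -> substrate=1 bound=4 product=2
t=7: arr=3 -> substrate=2 bound=4 product=4
t=8: arr=1 -> substrate=1 bound=4 product=6
t=9: arr=0 -> substrate=0 bound=3 product=8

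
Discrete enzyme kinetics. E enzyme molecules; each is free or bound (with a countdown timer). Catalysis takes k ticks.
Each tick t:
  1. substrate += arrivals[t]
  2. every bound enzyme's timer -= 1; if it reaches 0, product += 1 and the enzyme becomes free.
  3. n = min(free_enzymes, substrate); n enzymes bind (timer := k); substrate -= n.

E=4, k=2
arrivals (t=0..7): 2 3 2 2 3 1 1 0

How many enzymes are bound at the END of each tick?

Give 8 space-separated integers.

Answer: 2 4 4 4 4 4 4 2

Derivation:
t=0: arr=2 -> substrate=0 bound=2 product=0
t=1: arr=3 -> substrate=1 bound=4 product=0
t=2: arr=2 -> substrate=1 bound=4 product=2
t=3: arr=2 -> substrate=1 bound=4 product=4
t=4: arr=3 -> substrate=2 bound=4 product=6
t=5: arr=1 -> substrate=1 bound=4 product=8
t=6: arr=1 -> substrate=0 bound=4 product=10
t=7: arr=0 -> substrate=0 bound=2 product=12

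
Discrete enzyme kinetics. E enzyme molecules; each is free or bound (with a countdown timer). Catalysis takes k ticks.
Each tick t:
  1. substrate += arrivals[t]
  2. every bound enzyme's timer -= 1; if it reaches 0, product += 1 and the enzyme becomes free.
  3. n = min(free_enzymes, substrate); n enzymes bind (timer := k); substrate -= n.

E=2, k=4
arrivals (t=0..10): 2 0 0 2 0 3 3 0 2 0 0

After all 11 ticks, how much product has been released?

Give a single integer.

Answer: 4

Derivation:
t=0: arr=2 -> substrate=0 bound=2 product=0
t=1: arr=0 -> substrate=0 bound=2 product=0
t=2: arr=0 -> substrate=0 bound=2 product=0
t=3: arr=2 -> substrate=2 bound=2 product=0
t=4: arr=0 -> substrate=0 bound=2 product=2
t=5: arr=3 -> substrate=3 bound=2 product=2
t=6: arr=3 -> substrate=6 bound=2 product=2
t=7: arr=0 -> substrate=6 bound=2 product=2
t=8: arr=2 -> substrate=6 bound=2 product=4
t=9: arr=0 -> substrate=6 bound=2 product=4
t=10: arr=0 -> substrate=6 bound=2 product=4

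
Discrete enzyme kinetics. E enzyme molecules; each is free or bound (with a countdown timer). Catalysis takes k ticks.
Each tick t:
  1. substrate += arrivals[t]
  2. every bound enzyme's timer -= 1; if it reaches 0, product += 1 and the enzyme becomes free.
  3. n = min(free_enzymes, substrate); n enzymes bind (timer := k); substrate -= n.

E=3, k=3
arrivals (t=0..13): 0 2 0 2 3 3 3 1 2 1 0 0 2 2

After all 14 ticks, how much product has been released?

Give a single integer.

Answer: 11

Derivation:
t=0: arr=0 -> substrate=0 bound=0 product=0
t=1: arr=2 -> substrate=0 bound=2 product=0
t=2: arr=0 -> substrate=0 bound=2 product=0
t=3: arr=2 -> substrate=1 bound=3 product=0
t=4: arr=3 -> substrate=2 bound=3 product=2
t=5: arr=3 -> substrate=5 bound=3 product=2
t=6: arr=3 -> substrate=7 bound=3 product=3
t=7: arr=1 -> substrate=6 bound=3 product=5
t=8: arr=2 -> substrate=8 bound=3 product=5
t=9: arr=1 -> substrate=8 bound=3 product=6
t=10: arr=0 -> substrate=6 bound=3 product=8
t=11: arr=0 -> substrate=6 bound=3 product=8
t=12: arr=2 -> substrate=7 bound=3 product=9
t=13: arr=2 -> substrate=7 bound=3 product=11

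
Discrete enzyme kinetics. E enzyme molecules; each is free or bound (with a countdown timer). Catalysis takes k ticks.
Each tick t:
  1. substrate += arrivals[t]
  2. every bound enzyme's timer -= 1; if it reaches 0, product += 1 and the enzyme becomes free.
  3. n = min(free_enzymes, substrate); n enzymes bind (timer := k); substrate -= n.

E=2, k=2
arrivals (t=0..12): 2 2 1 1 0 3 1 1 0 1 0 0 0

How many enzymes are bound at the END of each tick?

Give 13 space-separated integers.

t=0: arr=2 -> substrate=0 bound=2 product=0
t=1: arr=2 -> substrate=2 bound=2 product=0
t=2: arr=1 -> substrate=1 bound=2 product=2
t=3: arr=1 -> substrate=2 bound=2 product=2
t=4: arr=0 -> substrate=0 bound=2 product=4
t=5: arr=3 -> substrate=3 bound=2 product=4
t=6: arr=1 -> substrate=2 bound=2 product=6
t=7: arr=1 -> substrate=3 bound=2 product=6
t=8: arr=0 -> substrate=1 bound=2 product=8
t=9: arr=1 -> substrate=2 bound=2 product=8
t=10: arr=0 -> substrate=0 bound=2 product=10
t=11: arr=0 -> substrate=0 bound=2 product=10
t=12: arr=0 -> substrate=0 bound=0 product=12

Answer: 2 2 2 2 2 2 2 2 2 2 2 2 0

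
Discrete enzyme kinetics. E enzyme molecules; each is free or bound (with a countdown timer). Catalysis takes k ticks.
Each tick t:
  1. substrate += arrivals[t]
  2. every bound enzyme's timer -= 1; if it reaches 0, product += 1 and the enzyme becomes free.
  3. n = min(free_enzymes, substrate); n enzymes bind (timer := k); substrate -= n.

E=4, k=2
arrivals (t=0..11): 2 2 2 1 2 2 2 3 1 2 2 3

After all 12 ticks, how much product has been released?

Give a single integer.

Answer: 19

Derivation:
t=0: arr=2 -> substrate=0 bound=2 product=0
t=1: arr=2 -> substrate=0 bound=4 product=0
t=2: arr=2 -> substrate=0 bound=4 product=2
t=3: arr=1 -> substrate=0 bound=3 product=4
t=4: arr=2 -> substrate=0 bound=3 product=6
t=5: arr=2 -> substrate=0 bound=4 product=7
t=6: arr=2 -> substrate=0 bound=4 product=9
t=7: arr=3 -> substrate=1 bound=4 product=11
t=8: arr=1 -> substrate=0 bound=4 product=13
t=9: arr=2 -> substrate=0 bound=4 product=15
t=10: arr=2 -> substrate=0 bound=4 product=17
t=11: arr=3 -> substrate=1 bound=4 product=19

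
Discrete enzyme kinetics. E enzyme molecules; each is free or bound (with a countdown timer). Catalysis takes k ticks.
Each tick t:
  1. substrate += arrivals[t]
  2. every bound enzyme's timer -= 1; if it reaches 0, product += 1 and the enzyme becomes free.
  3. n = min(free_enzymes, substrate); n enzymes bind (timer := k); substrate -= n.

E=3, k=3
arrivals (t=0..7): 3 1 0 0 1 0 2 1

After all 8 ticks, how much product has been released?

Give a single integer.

Answer: 5

Derivation:
t=0: arr=3 -> substrate=0 bound=3 product=0
t=1: arr=1 -> substrate=1 bound=3 product=0
t=2: arr=0 -> substrate=1 bound=3 product=0
t=3: arr=0 -> substrate=0 bound=1 product=3
t=4: arr=1 -> substrate=0 bound=2 product=3
t=5: arr=0 -> substrate=0 bound=2 product=3
t=6: arr=2 -> substrate=0 bound=3 product=4
t=7: arr=1 -> substrate=0 bound=3 product=5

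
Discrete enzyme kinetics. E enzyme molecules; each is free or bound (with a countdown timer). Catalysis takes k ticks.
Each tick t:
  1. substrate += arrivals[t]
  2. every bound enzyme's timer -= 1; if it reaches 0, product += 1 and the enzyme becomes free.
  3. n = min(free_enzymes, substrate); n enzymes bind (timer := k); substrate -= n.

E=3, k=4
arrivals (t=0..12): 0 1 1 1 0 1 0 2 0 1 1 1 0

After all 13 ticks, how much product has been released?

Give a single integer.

t=0: arr=0 -> substrate=0 bound=0 product=0
t=1: arr=1 -> substrate=0 bound=1 product=0
t=2: arr=1 -> substrate=0 bound=2 product=0
t=3: arr=1 -> substrate=0 bound=3 product=0
t=4: arr=0 -> substrate=0 bound=3 product=0
t=5: arr=1 -> substrate=0 bound=3 product=1
t=6: arr=0 -> substrate=0 bound=2 product=2
t=7: arr=2 -> substrate=0 bound=3 product=3
t=8: arr=0 -> substrate=0 bound=3 product=3
t=9: arr=1 -> substrate=0 bound=3 product=4
t=10: arr=1 -> substrate=1 bound=3 product=4
t=11: arr=1 -> substrate=0 bound=3 product=6
t=12: arr=0 -> substrate=0 bound=3 product=6

Answer: 6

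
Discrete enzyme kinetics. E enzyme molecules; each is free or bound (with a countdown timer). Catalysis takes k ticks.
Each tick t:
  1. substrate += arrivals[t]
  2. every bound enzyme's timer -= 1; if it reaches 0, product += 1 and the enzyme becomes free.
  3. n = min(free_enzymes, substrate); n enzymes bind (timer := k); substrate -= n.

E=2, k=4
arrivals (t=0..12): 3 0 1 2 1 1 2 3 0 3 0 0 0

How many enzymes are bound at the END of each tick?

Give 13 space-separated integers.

Answer: 2 2 2 2 2 2 2 2 2 2 2 2 2

Derivation:
t=0: arr=3 -> substrate=1 bound=2 product=0
t=1: arr=0 -> substrate=1 bound=2 product=0
t=2: arr=1 -> substrate=2 bound=2 product=0
t=3: arr=2 -> substrate=4 bound=2 product=0
t=4: arr=1 -> substrate=3 bound=2 product=2
t=5: arr=1 -> substrate=4 bound=2 product=2
t=6: arr=2 -> substrate=6 bound=2 product=2
t=7: arr=3 -> substrate=9 bound=2 product=2
t=8: arr=0 -> substrate=7 bound=2 product=4
t=9: arr=3 -> substrate=10 bound=2 product=4
t=10: arr=0 -> substrate=10 bound=2 product=4
t=11: arr=0 -> substrate=10 bound=2 product=4
t=12: arr=0 -> substrate=8 bound=2 product=6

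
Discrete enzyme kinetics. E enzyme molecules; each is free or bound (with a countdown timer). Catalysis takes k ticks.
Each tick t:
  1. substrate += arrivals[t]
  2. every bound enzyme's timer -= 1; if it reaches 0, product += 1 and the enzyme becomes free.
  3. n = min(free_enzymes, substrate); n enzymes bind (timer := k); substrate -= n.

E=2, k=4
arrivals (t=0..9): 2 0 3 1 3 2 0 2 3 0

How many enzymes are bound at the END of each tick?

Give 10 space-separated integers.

t=0: arr=2 -> substrate=0 bound=2 product=0
t=1: arr=0 -> substrate=0 bound=2 product=0
t=2: arr=3 -> substrate=3 bound=2 product=0
t=3: arr=1 -> substrate=4 bound=2 product=0
t=4: arr=3 -> substrate=5 bound=2 product=2
t=5: arr=2 -> substrate=7 bound=2 product=2
t=6: arr=0 -> substrate=7 bound=2 product=2
t=7: arr=2 -> substrate=9 bound=2 product=2
t=8: arr=3 -> substrate=10 bound=2 product=4
t=9: arr=0 -> substrate=10 bound=2 product=4

Answer: 2 2 2 2 2 2 2 2 2 2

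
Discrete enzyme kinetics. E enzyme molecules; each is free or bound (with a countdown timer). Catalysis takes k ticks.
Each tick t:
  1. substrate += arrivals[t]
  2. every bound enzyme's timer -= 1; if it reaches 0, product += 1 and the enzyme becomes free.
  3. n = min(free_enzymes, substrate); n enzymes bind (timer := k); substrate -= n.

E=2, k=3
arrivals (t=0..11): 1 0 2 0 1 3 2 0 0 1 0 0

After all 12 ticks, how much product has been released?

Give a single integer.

t=0: arr=1 -> substrate=0 bound=1 product=0
t=1: arr=0 -> substrate=0 bound=1 product=0
t=2: arr=2 -> substrate=1 bound=2 product=0
t=3: arr=0 -> substrate=0 bound=2 product=1
t=4: arr=1 -> substrate=1 bound=2 product=1
t=5: arr=3 -> substrate=3 bound=2 product=2
t=6: arr=2 -> substrate=4 bound=2 product=3
t=7: arr=0 -> substrate=4 bound=2 product=3
t=8: arr=0 -> substrate=3 bound=2 product=4
t=9: arr=1 -> substrate=3 bound=2 product=5
t=10: arr=0 -> substrate=3 bound=2 product=5
t=11: arr=0 -> substrate=2 bound=2 product=6

Answer: 6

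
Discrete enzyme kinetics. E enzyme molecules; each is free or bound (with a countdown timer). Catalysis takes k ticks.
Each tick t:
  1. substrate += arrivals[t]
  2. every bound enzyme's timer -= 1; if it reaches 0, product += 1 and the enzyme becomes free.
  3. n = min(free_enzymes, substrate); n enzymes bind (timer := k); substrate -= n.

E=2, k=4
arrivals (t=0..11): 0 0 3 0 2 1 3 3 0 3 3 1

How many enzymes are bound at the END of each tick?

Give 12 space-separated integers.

t=0: arr=0 -> substrate=0 bound=0 product=0
t=1: arr=0 -> substrate=0 bound=0 product=0
t=2: arr=3 -> substrate=1 bound=2 product=0
t=3: arr=0 -> substrate=1 bound=2 product=0
t=4: arr=2 -> substrate=3 bound=2 product=0
t=5: arr=1 -> substrate=4 bound=2 product=0
t=6: arr=3 -> substrate=5 bound=2 product=2
t=7: arr=3 -> substrate=8 bound=2 product=2
t=8: arr=0 -> substrate=8 bound=2 product=2
t=9: arr=3 -> substrate=11 bound=2 product=2
t=10: arr=3 -> substrate=12 bound=2 product=4
t=11: arr=1 -> substrate=13 bound=2 product=4

Answer: 0 0 2 2 2 2 2 2 2 2 2 2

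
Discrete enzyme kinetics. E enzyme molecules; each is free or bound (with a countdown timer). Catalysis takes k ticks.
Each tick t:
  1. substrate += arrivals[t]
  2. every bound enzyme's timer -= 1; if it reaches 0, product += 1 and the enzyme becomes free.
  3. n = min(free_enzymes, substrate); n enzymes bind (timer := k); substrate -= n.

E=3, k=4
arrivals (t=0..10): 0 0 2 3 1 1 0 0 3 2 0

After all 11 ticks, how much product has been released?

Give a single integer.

t=0: arr=0 -> substrate=0 bound=0 product=0
t=1: arr=0 -> substrate=0 bound=0 product=0
t=2: arr=2 -> substrate=0 bound=2 product=0
t=3: arr=3 -> substrate=2 bound=3 product=0
t=4: arr=1 -> substrate=3 bound=3 product=0
t=5: arr=1 -> substrate=4 bound=3 product=0
t=6: arr=0 -> substrate=2 bound=3 product=2
t=7: arr=0 -> substrate=1 bound=3 product=3
t=8: arr=3 -> substrate=4 bound=3 product=3
t=9: arr=2 -> substrate=6 bound=3 product=3
t=10: arr=0 -> substrate=4 bound=3 product=5

Answer: 5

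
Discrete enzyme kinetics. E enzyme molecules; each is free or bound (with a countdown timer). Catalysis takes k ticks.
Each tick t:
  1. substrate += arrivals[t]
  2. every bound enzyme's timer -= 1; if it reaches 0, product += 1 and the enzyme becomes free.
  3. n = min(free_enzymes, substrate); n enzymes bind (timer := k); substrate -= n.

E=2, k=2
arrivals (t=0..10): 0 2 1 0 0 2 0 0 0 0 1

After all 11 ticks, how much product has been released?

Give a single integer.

t=0: arr=0 -> substrate=0 bound=0 product=0
t=1: arr=2 -> substrate=0 bound=2 product=0
t=2: arr=1 -> substrate=1 bound=2 product=0
t=3: arr=0 -> substrate=0 bound=1 product=2
t=4: arr=0 -> substrate=0 bound=1 product=2
t=5: arr=2 -> substrate=0 bound=2 product=3
t=6: arr=0 -> substrate=0 bound=2 product=3
t=7: arr=0 -> substrate=0 bound=0 product=5
t=8: arr=0 -> substrate=0 bound=0 product=5
t=9: arr=0 -> substrate=0 bound=0 product=5
t=10: arr=1 -> substrate=0 bound=1 product=5

Answer: 5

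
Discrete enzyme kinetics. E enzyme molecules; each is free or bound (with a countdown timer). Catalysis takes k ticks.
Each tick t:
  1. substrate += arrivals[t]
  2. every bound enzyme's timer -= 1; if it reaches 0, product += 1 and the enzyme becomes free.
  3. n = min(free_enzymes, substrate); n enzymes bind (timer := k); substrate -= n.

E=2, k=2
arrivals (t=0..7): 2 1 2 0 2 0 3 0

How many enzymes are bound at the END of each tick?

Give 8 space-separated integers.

t=0: arr=2 -> substrate=0 bound=2 product=0
t=1: arr=1 -> substrate=1 bound=2 product=0
t=2: arr=2 -> substrate=1 bound=2 product=2
t=3: arr=0 -> substrate=1 bound=2 product=2
t=4: arr=2 -> substrate=1 bound=2 product=4
t=5: arr=0 -> substrate=1 bound=2 product=4
t=6: arr=3 -> substrate=2 bound=2 product=6
t=7: arr=0 -> substrate=2 bound=2 product=6

Answer: 2 2 2 2 2 2 2 2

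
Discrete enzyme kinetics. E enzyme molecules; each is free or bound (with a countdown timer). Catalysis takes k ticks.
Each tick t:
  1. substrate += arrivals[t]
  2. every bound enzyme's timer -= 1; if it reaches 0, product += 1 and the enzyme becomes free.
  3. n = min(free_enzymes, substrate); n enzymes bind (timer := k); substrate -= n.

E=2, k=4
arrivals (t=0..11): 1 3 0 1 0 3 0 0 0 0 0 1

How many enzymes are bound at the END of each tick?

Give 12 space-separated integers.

Answer: 1 2 2 2 2 2 2 2 2 2 2 2

Derivation:
t=0: arr=1 -> substrate=0 bound=1 product=0
t=1: arr=3 -> substrate=2 bound=2 product=0
t=2: arr=0 -> substrate=2 bound=2 product=0
t=3: arr=1 -> substrate=3 bound=2 product=0
t=4: arr=0 -> substrate=2 bound=2 product=1
t=5: arr=3 -> substrate=4 bound=2 product=2
t=6: arr=0 -> substrate=4 bound=2 product=2
t=7: arr=0 -> substrate=4 bound=2 product=2
t=8: arr=0 -> substrate=3 bound=2 product=3
t=9: arr=0 -> substrate=2 bound=2 product=4
t=10: arr=0 -> substrate=2 bound=2 product=4
t=11: arr=1 -> substrate=3 bound=2 product=4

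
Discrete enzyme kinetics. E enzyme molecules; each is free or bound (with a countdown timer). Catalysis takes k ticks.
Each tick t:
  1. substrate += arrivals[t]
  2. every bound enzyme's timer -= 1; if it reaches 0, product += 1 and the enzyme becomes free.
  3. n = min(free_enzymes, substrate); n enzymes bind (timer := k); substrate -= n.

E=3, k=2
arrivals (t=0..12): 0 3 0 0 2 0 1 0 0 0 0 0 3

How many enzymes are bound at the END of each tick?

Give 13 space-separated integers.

Answer: 0 3 3 0 2 2 1 1 0 0 0 0 3

Derivation:
t=0: arr=0 -> substrate=0 bound=0 product=0
t=1: arr=3 -> substrate=0 bound=3 product=0
t=2: arr=0 -> substrate=0 bound=3 product=0
t=3: arr=0 -> substrate=0 bound=0 product=3
t=4: arr=2 -> substrate=0 bound=2 product=3
t=5: arr=0 -> substrate=0 bound=2 product=3
t=6: arr=1 -> substrate=0 bound=1 product=5
t=7: arr=0 -> substrate=0 bound=1 product=5
t=8: arr=0 -> substrate=0 bound=0 product=6
t=9: arr=0 -> substrate=0 bound=0 product=6
t=10: arr=0 -> substrate=0 bound=0 product=6
t=11: arr=0 -> substrate=0 bound=0 product=6
t=12: arr=3 -> substrate=0 bound=3 product=6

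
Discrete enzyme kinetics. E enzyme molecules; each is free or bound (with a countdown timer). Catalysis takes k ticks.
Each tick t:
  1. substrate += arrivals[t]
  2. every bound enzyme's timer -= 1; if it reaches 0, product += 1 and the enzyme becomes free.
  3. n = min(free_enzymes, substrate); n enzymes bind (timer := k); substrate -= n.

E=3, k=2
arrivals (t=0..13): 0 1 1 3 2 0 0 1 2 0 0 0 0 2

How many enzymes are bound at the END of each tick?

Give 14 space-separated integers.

Answer: 0 1 2 3 3 3 2 1 3 2 0 0 0 2

Derivation:
t=0: arr=0 -> substrate=0 bound=0 product=0
t=1: arr=1 -> substrate=0 bound=1 product=0
t=2: arr=1 -> substrate=0 bound=2 product=0
t=3: arr=3 -> substrate=1 bound=3 product=1
t=4: arr=2 -> substrate=2 bound=3 product=2
t=5: arr=0 -> substrate=0 bound=3 product=4
t=6: arr=0 -> substrate=0 bound=2 product=5
t=7: arr=1 -> substrate=0 bound=1 product=7
t=8: arr=2 -> substrate=0 bound=3 product=7
t=9: arr=0 -> substrate=0 bound=2 product=8
t=10: arr=0 -> substrate=0 bound=0 product=10
t=11: arr=0 -> substrate=0 bound=0 product=10
t=12: arr=0 -> substrate=0 bound=0 product=10
t=13: arr=2 -> substrate=0 bound=2 product=10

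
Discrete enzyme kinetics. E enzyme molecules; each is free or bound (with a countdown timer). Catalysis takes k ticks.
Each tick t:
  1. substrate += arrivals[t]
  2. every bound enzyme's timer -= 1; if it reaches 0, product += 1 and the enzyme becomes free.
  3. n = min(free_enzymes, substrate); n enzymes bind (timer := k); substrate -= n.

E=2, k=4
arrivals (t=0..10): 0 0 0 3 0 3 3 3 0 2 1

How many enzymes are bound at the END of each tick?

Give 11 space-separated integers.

t=0: arr=0 -> substrate=0 bound=0 product=0
t=1: arr=0 -> substrate=0 bound=0 product=0
t=2: arr=0 -> substrate=0 bound=0 product=0
t=3: arr=3 -> substrate=1 bound=2 product=0
t=4: arr=0 -> substrate=1 bound=2 product=0
t=5: arr=3 -> substrate=4 bound=2 product=0
t=6: arr=3 -> substrate=7 bound=2 product=0
t=7: arr=3 -> substrate=8 bound=2 product=2
t=8: arr=0 -> substrate=8 bound=2 product=2
t=9: arr=2 -> substrate=10 bound=2 product=2
t=10: arr=1 -> substrate=11 bound=2 product=2

Answer: 0 0 0 2 2 2 2 2 2 2 2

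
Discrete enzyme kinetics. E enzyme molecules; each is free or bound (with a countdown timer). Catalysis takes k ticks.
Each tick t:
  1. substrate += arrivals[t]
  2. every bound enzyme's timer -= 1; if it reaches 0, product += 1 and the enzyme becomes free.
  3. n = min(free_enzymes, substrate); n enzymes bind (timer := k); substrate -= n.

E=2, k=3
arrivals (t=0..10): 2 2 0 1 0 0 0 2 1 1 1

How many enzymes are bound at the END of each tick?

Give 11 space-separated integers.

Answer: 2 2 2 2 2 2 1 2 2 2 2

Derivation:
t=0: arr=2 -> substrate=0 bound=2 product=0
t=1: arr=2 -> substrate=2 bound=2 product=0
t=2: arr=0 -> substrate=2 bound=2 product=0
t=3: arr=1 -> substrate=1 bound=2 product=2
t=4: arr=0 -> substrate=1 bound=2 product=2
t=5: arr=0 -> substrate=1 bound=2 product=2
t=6: arr=0 -> substrate=0 bound=1 product=4
t=7: arr=2 -> substrate=1 bound=2 product=4
t=8: arr=1 -> substrate=2 bound=2 product=4
t=9: arr=1 -> substrate=2 bound=2 product=5
t=10: arr=1 -> substrate=2 bound=2 product=6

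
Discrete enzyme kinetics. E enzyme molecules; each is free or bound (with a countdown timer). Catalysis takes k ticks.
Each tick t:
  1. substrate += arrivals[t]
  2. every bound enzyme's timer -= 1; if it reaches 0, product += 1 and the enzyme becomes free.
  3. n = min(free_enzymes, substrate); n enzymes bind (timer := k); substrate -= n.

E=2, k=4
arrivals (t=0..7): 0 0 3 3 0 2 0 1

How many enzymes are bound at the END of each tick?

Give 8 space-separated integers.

Answer: 0 0 2 2 2 2 2 2

Derivation:
t=0: arr=0 -> substrate=0 bound=0 product=0
t=1: arr=0 -> substrate=0 bound=0 product=0
t=2: arr=3 -> substrate=1 bound=2 product=0
t=3: arr=3 -> substrate=4 bound=2 product=0
t=4: arr=0 -> substrate=4 bound=2 product=0
t=5: arr=2 -> substrate=6 bound=2 product=0
t=6: arr=0 -> substrate=4 bound=2 product=2
t=7: arr=1 -> substrate=5 bound=2 product=2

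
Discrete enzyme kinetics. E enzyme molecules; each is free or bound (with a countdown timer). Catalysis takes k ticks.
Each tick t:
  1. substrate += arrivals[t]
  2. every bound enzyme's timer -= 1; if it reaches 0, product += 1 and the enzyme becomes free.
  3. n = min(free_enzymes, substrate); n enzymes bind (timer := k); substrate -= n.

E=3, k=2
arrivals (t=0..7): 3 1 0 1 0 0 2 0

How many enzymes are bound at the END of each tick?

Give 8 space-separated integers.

Answer: 3 3 1 2 1 0 2 2

Derivation:
t=0: arr=3 -> substrate=0 bound=3 product=0
t=1: arr=1 -> substrate=1 bound=3 product=0
t=2: arr=0 -> substrate=0 bound=1 product=3
t=3: arr=1 -> substrate=0 bound=2 product=3
t=4: arr=0 -> substrate=0 bound=1 product=4
t=5: arr=0 -> substrate=0 bound=0 product=5
t=6: arr=2 -> substrate=0 bound=2 product=5
t=7: arr=0 -> substrate=0 bound=2 product=5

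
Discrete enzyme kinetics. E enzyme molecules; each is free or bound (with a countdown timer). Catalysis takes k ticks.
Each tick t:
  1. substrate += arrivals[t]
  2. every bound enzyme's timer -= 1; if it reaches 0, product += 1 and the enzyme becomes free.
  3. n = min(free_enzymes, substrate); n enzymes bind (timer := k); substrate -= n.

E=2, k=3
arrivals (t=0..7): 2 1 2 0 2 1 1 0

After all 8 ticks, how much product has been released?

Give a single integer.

t=0: arr=2 -> substrate=0 bound=2 product=0
t=1: arr=1 -> substrate=1 bound=2 product=0
t=2: arr=2 -> substrate=3 bound=2 product=0
t=3: arr=0 -> substrate=1 bound=2 product=2
t=4: arr=2 -> substrate=3 bound=2 product=2
t=5: arr=1 -> substrate=4 bound=2 product=2
t=6: arr=1 -> substrate=3 bound=2 product=4
t=7: arr=0 -> substrate=3 bound=2 product=4

Answer: 4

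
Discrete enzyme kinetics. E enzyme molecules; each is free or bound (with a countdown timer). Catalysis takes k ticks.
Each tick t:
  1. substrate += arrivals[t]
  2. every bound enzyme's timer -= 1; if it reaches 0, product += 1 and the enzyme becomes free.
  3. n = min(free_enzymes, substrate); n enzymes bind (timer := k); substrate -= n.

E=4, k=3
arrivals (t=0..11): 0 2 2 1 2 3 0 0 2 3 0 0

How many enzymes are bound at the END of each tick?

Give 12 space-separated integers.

t=0: arr=0 -> substrate=0 bound=0 product=0
t=1: arr=2 -> substrate=0 bound=2 product=0
t=2: arr=2 -> substrate=0 bound=4 product=0
t=3: arr=1 -> substrate=1 bound=4 product=0
t=4: arr=2 -> substrate=1 bound=4 product=2
t=5: arr=3 -> substrate=2 bound=4 product=4
t=6: arr=0 -> substrate=2 bound=4 product=4
t=7: arr=0 -> substrate=0 bound=4 product=6
t=8: arr=2 -> substrate=0 bound=4 product=8
t=9: arr=3 -> substrate=3 bound=4 product=8
t=10: arr=0 -> substrate=1 bound=4 product=10
t=11: arr=0 -> substrate=0 bound=3 product=12

Answer: 0 2 4 4 4 4 4 4 4 4 4 3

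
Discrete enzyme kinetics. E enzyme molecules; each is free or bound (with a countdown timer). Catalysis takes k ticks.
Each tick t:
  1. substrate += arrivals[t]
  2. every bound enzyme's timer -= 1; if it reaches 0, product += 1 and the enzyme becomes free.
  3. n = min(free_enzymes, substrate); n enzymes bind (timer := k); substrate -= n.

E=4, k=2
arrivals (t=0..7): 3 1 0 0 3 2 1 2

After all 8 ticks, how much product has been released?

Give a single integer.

Answer: 8

Derivation:
t=0: arr=3 -> substrate=0 bound=3 product=0
t=1: arr=1 -> substrate=0 bound=4 product=0
t=2: arr=0 -> substrate=0 bound=1 product=3
t=3: arr=0 -> substrate=0 bound=0 product=4
t=4: arr=3 -> substrate=0 bound=3 product=4
t=5: arr=2 -> substrate=1 bound=4 product=4
t=6: arr=1 -> substrate=0 bound=3 product=7
t=7: arr=2 -> substrate=0 bound=4 product=8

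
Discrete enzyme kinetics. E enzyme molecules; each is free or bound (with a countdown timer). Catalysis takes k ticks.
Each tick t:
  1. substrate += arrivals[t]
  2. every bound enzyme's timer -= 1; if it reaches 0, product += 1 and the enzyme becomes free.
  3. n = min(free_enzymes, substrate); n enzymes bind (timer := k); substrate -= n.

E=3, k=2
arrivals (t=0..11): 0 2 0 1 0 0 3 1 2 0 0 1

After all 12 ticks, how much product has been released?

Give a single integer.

t=0: arr=0 -> substrate=0 bound=0 product=0
t=1: arr=2 -> substrate=0 bound=2 product=0
t=2: arr=0 -> substrate=0 bound=2 product=0
t=3: arr=1 -> substrate=0 bound=1 product=2
t=4: arr=0 -> substrate=0 bound=1 product=2
t=5: arr=0 -> substrate=0 bound=0 product=3
t=6: arr=3 -> substrate=0 bound=3 product=3
t=7: arr=1 -> substrate=1 bound=3 product=3
t=8: arr=2 -> substrate=0 bound=3 product=6
t=9: arr=0 -> substrate=0 bound=3 product=6
t=10: arr=0 -> substrate=0 bound=0 product=9
t=11: arr=1 -> substrate=0 bound=1 product=9

Answer: 9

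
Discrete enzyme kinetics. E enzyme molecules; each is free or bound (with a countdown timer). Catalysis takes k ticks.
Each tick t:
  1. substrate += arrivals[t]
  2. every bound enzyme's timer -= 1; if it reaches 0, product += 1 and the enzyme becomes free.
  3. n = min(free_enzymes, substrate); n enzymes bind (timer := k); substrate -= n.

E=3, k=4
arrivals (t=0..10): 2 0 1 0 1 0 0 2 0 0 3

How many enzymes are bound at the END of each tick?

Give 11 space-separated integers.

Answer: 2 2 3 3 2 2 1 3 2 2 3

Derivation:
t=0: arr=2 -> substrate=0 bound=2 product=0
t=1: arr=0 -> substrate=0 bound=2 product=0
t=2: arr=1 -> substrate=0 bound=3 product=0
t=3: arr=0 -> substrate=0 bound=3 product=0
t=4: arr=1 -> substrate=0 bound=2 product=2
t=5: arr=0 -> substrate=0 bound=2 product=2
t=6: arr=0 -> substrate=0 bound=1 product=3
t=7: arr=2 -> substrate=0 bound=3 product=3
t=8: arr=0 -> substrate=0 bound=2 product=4
t=9: arr=0 -> substrate=0 bound=2 product=4
t=10: arr=3 -> substrate=2 bound=3 product=4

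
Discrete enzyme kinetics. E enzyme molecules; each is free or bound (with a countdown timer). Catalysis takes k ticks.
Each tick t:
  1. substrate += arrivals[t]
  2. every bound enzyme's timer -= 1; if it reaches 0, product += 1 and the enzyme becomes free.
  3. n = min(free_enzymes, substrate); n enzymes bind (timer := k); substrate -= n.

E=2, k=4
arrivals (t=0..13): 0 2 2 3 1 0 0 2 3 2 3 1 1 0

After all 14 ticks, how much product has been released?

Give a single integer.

t=0: arr=0 -> substrate=0 bound=0 product=0
t=1: arr=2 -> substrate=0 bound=2 product=0
t=2: arr=2 -> substrate=2 bound=2 product=0
t=3: arr=3 -> substrate=5 bound=2 product=0
t=4: arr=1 -> substrate=6 bound=2 product=0
t=5: arr=0 -> substrate=4 bound=2 product=2
t=6: arr=0 -> substrate=4 bound=2 product=2
t=7: arr=2 -> substrate=6 bound=2 product=2
t=8: arr=3 -> substrate=9 bound=2 product=2
t=9: arr=2 -> substrate=9 bound=2 product=4
t=10: arr=3 -> substrate=12 bound=2 product=4
t=11: arr=1 -> substrate=13 bound=2 product=4
t=12: arr=1 -> substrate=14 bound=2 product=4
t=13: arr=0 -> substrate=12 bound=2 product=6

Answer: 6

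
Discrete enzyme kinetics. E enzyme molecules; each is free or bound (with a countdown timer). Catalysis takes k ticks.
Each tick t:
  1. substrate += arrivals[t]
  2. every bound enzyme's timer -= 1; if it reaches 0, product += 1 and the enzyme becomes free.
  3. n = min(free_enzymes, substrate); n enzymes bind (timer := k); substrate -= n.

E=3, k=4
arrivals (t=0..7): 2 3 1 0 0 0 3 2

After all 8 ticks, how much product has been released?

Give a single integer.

t=0: arr=2 -> substrate=0 bound=2 product=0
t=1: arr=3 -> substrate=2 bound=3 product=0
t=2: arr=1 -> substrate=3 bound=3 product=0
t=3: arr=0 -> substrate=3 bound=3 product=0
t=4: arr=0 -> substrate=1 bound=3 product=2
t=5: arr=0 -> substrate=0 bound=3 product=3
t=6: arr=3 -> substrate=3 bound=3 product=3
t=7: arr=2 -> substrate=5 bound=3 product=3

Answer: 3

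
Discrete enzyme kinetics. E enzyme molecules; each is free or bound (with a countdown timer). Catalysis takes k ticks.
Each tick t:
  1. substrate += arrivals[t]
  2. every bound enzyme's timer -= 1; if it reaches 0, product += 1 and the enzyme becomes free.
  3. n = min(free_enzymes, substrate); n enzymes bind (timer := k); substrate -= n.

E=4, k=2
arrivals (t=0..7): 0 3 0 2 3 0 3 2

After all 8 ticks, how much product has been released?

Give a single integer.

t=0: arr=0 -> substrate=0 bound=0 product=0
t=1: arr=3 -> substrate=0 bound=3 product=0
t=2: arr=0 -> substrate=0 bound=3 product=0
t=3: arr=2 -> substrate=0 bound=2 product=3
t=4: arr=3 -> substrate=1 bound=4 product=3
t=5: arr=0 -> substrate=0 bound=3 product=5
t=6: arr=3 -> substrate=0 bound=4 product=7
t=7: arr=2 -> substrate=1 bound=4 product=8

Answer: 8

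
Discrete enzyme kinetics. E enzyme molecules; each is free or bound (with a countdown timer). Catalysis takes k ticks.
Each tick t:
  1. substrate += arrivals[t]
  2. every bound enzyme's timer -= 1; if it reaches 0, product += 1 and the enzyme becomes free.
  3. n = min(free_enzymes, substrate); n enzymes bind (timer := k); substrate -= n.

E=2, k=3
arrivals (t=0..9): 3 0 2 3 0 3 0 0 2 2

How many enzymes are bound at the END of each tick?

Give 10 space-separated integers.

t=0: arr=3 -> substrate=1 bound=2 product=0
t=1: arr=0 -> substrate=1 bound=2 product=0
t=2: arr=2 -> substrate=3 bound=2 product=0
t=3: arr=3 -> substrate=4 bound=2 product=2
t=4: arr=0 -> substrate=4 bound=2 product=2
t=5: arr=3 -> substrate=7 bound=2 product=2
t=6: arr=0 -> substrate=5 bound=2 product=4
t=7: arr=0 -> substrate=5 bound=2 product=4
t=8: arr=2 -> substrate=7 bound=2 product=4
t=9: arr=2 -> substrate=7 bound=2 product=6

Answer: 2 2 2 2 2 2 2 2 2 2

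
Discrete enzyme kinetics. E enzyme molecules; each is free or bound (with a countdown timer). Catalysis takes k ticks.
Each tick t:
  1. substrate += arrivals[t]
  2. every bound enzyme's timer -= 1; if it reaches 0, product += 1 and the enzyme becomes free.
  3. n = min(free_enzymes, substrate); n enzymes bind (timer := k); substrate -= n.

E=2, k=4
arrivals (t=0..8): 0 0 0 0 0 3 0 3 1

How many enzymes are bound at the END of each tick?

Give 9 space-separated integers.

t=0: arr=0 -> substrate=0 bound=0 product=0
t=1: arr=0 -> substrate=0 bound=0 product=0
t=2: arr=0 -> substrate=0 bound=0 product=0
t=3: arr=0 -> substrate=0 bound=0 product=0
t=4: arr=0 -> substrate=0 bound=0 product=0
t=5: arr=3 -> substrate=1 bound=2 product=0
t=6: arr=0 -> substrate=1 bound=2 product=0
t=7: arr=3 -> substrate=4 bound=2 product=0
t=8: arr=1 -> substrate=5 bound=2 product=0

Answer: 0 0 0 0 0 2 2 2 2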